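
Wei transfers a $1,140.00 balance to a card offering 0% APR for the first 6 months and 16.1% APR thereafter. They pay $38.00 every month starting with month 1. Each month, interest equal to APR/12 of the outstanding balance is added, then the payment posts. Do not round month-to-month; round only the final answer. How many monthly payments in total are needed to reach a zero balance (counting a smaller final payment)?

36 payments

Promo months 1–6 at r₀ = 0%/12 = 0; months 7+ at r₁ = 16.1%/12 = 0.0134167.
After month 6 (no interest yet): B = $1,140.00 − 6·$38.00 = $912.00.
Then at r₁ with $38.00/mo: n₂ = −ln(1 − r₁·B/P)/ln(1+r₁) ≈ 29.16 → 30 more payments.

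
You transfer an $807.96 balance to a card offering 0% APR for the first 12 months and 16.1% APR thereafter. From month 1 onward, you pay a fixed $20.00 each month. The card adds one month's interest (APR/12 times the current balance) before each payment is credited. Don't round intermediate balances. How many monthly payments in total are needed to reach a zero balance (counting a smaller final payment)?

48 payments

Promo months 1–12 at r₀ = 0%/12 = 0; months 13+ at r₁ = 16.1%/12 = 0.0134167.
After month 12 (no interest yet): B = $807.96 − 12·$20.00 = $567.96.
Then at r₁ with $20.00/mo: n₂ = −ln(1 − r₁·B/P)/ln(1+r₁) ≈ 35.99 → 36 more payments.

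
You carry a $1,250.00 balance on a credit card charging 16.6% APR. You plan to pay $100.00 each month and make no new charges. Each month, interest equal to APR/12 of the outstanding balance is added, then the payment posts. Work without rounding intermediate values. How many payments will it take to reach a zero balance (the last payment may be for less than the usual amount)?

14 payments

Monthly rate r = 16.6%/12 = 1.38333% = 0.0138333.
Recurrence: B ← B·(1+r) − $100.00.
Month 1: interest $17.29; balance after payment $1,167.29.
Month 2: interest $16.15; balance after payment $1,083.44.
Closed form: n = −ln(1 − rB₀/P)/ln(1+r) = −ln(0.82708)/ln(1.01383) ≈ 13.819, so the balance reaches zero during payment 14.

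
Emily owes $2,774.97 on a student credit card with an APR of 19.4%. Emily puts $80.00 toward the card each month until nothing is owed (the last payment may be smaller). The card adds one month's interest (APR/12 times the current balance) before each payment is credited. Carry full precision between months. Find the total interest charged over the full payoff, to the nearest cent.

Monthly rate r = 19.4%/12 = 1.61667% = 0.0161667.
Payoff takes n = ⌈−ln(1 − rB₀/P)/ln(1+r)⌉ = ⌈51.302⌉ = 52 payments; the last is $24.27.
Total paid = 51·$80.00 + $24.27 = $4,104.27.
Total interest = total paid − principal = $4,104.27 − $2,774.97 = $1,329.30.

$1,329.30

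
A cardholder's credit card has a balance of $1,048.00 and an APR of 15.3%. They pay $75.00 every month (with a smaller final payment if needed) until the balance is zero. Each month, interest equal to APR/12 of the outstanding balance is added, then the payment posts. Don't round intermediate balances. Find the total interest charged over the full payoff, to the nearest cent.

$113.63

Monthly rate r = 15.3%/12 = 1.275% = 0.01275.
Payoff takes n = ⌈−ln(1 − rB₀/P)/ln(1+r)⌉ = ⌈15.487⌉ = 16 payments; the last is $36.63.
Total paid = 15·$75.00 + $36.63 = $1,161.63.
Total interest = total paid − principal = $1,161.63 − $1,048.00 = $113.63.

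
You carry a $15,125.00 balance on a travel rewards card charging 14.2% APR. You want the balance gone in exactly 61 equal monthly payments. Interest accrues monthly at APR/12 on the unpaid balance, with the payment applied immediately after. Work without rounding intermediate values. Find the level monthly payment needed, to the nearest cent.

$349.52

Monthly rate r = 14.2%/12 = 1.18333% = 0.0118333.
Level-payment amortization: P = B₀·r / (1 − (1+r)^(−n)) = 15125.00·0.0118333 / (1 − 1.01183^(−61)).
Denominator 1 − (1+r)^(−61) = 0.512076126.
P = 178.979 / 0.512076126 ≈ 349.52.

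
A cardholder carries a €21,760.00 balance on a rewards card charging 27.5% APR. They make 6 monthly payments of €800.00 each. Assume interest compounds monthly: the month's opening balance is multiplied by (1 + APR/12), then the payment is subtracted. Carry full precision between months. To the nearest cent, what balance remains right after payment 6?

Monthly rate r = 27.5%/12 = 2.29167% = 0.0229167.
Each month: B ← B·(1+r) − €800.00.
Month 1: interest €498.67; balance after payment €21,458.67.
Month 2: interest €491.76; balance after payment €21,150.43.
Month 3: interest €484.70; balance after payment €20,835.13.
Month 4: interest €477.47; balance after payment €20,512.60.
Month 5: interest €470.08; balance after payment €20,182.68.
Month 6: interest €462.52; balance after payment €19,845.20.

€19,845.20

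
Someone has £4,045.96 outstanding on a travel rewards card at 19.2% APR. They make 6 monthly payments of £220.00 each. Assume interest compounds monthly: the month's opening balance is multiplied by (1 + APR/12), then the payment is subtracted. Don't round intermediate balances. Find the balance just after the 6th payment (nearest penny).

Monthly rate r = 19.2%/12 = 1.6% = 0.016.
Each month: B ← B·(1+r) − £220.00.
Month 1: interest £64.74; balance after payment £3,890.70.
Month 2: interest £62.25; balance after payment £3,732.95.
Month 3: interest £59.73; balance after payment £3,572.67.
Month 4: interest £57.16; balance after payment £3,409.84.
Month 5: interest £54.56; balance after payment £3,244.39.
Month 6: interest £51.91; balance after payment £3,076.30.

£3,076.30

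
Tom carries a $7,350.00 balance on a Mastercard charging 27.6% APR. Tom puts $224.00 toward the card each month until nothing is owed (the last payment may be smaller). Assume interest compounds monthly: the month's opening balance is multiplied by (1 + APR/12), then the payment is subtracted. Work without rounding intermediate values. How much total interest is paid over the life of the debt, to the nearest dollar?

Monthly rate r = 27.6%/12 = 2.3% = 0.023.
Payoff takes n = ⌈−ln(1 − rB₀/P)/ln(1+r)⌉ = ⌈61.797⌉ = 62 payments; the last is $178.84.
Total paid = 61·$224.00 + $178.84 = $13,842.84.
Total interest = total paid − principal = $13,842.84 − $7,350.00 = $6,492.84.

$6,493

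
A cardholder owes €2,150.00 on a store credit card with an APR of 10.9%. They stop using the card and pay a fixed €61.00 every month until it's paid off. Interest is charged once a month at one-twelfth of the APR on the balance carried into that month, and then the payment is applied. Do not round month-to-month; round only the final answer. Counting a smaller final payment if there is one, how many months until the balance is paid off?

Monthly rate r = 10.9%/12 = 0.908333% = 0.00908333.
Recurrence: B ← B·(1+r) − €61.00.
Month 1: interest €19.53; balance after payment €2,108.53.
Month 2: interest €19.15; balance after payment €2,066.68.
Closed form: n = −ln(1 − rB₀/P)/ln(1+r) = −ln(0.67985)/ln(1.00908) ≈ 42.675, so the balance reaches zero during payment 43.

43 months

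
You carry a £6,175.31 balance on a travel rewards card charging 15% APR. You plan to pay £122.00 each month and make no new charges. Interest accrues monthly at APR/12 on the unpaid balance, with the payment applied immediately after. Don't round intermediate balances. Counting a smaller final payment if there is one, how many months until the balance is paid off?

81 payments

Monthly rate r = 15%/12 = 1.25% = 0.0125.
Recurrence: B ← B·(1+r) − £122.00.
Month 1: interest £77.19; balance after payment £6,130.50.
Month 2: interest £76.63; balance after payment £6,085.13.
Closed form: n = −ln(1 − rB₀/P)/ln(1+r) = −ln(0.36728)/ln(1.0125) ≈ 80.629, so the balance reaches zero during payment 81.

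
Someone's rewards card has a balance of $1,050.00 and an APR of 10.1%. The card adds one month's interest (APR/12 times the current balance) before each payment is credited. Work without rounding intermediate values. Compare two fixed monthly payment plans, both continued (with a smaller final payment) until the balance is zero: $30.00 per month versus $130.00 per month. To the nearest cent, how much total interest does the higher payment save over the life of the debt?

$157.00

Monthly rate r = 10.1%/12 = 0.841667% = 0.00841667.
At $30.00/mo: n = ⌈−ln(1 − rB₀/P)/ln(1+r)⌉ = 42 payments (last $19.10); total interest = total paid − $1,050.00 = $199.10.
At $130.00/mo: 9 payments (last $52.10); total interest $42.10.
Interest saved = $199.10 − $42.10 = $157.00.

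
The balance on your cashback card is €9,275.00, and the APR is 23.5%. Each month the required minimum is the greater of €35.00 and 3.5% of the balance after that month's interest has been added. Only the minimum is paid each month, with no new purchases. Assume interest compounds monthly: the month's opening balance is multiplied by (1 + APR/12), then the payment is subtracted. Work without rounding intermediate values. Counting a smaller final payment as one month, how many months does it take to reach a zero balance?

180 months

Monthly rate r = 23.5%/12 = 1.95833% = 0.0195833.
While 3.5% of the post-interest balance exceeds €35.00, each month B ← (B·(1+r))·(1 − 0.035), i.e. B shrinks by the factor (1+r)·0.965 = 0.9839.
This holds for months 1–139. Entering month 140 the balance is €971.34; 3.5% of the post-interest balance is now below €35.00, so the flat €35.00 minimum applies from here.
From month 140 a fixed €35.00 at rate r clears €971.34 in 41 more payments. Total: 139 + 41 = 180 months.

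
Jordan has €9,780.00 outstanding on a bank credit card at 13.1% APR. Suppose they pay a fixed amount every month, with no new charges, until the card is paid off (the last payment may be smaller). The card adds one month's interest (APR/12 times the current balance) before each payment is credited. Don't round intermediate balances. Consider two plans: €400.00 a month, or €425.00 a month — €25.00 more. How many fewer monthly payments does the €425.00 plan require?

2 fewer payments

Monthly rate r = 13.1%/12 = 1.09167% = 0.0109167.
At €400.00/mo: n = ⌈−ln(1 − rB₀/P)/ln(1+r)⌉ = 29 payments (last €239.25); total interest = total paid − €9,780.00 = €1,659.25.
At €425.00/mo: 27 payments (last €274.68); total interest €1,544.68.
Payments saved = 29 − 27 = 2.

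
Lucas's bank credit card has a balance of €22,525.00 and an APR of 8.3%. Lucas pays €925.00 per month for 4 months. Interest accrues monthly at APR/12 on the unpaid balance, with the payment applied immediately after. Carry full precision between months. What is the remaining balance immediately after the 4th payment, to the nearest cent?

€19,416.12

Monthly rate r = 8.3%/12 = 0.691667% = 0.00691667.
Each month: B ← B·(1+r) − €925.00.
Month 1: interest €155.80; balance after payment €21,755.80.
Month 2: interest €150.48; balance after payment €20,981.28.
Month 3: interest €145.12; balance after payment €20,201.40.
Month 4: interest €139.73; balance after payment €19,416.12.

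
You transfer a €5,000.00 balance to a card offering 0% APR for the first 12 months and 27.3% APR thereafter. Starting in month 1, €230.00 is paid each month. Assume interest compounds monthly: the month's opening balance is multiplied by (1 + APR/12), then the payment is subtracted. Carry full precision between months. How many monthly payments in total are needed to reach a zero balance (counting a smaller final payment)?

Promo months 1–12 at r₀ = 0%/12 = 0; months 13+ at r₁ = 27.3%/12 = 0.02275.
After month 12 (no interest yet): B = €5,000.00 − 12·€230.00 = €2,240.00.
Then at r₁ with €230.00/mo: n₂ = −ln(1 − r₁·B/P)/ln(1+r₁) ≈ 11.13 → 12 more payments.

24 payments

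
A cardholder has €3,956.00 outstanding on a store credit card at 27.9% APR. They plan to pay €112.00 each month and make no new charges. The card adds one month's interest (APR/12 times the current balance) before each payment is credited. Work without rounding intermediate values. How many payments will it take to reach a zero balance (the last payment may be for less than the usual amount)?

Monthly rate r = 27.9%/12 = 2.325% = 0.02325.
Recurrence: B ← B·(1+r) − €112.00.
Month 1: interest €91.98; balance after payment €3,935.98.
Month 2: interest €91.51; balance after payment €3,915.49.
Closed form: n = −ln(1 − rB₀/P)/ln(1+r) = −ln(0.17878)/ln(1.02325) ≈ 74.906, so the balance reaches zero during payment 75.

75 payments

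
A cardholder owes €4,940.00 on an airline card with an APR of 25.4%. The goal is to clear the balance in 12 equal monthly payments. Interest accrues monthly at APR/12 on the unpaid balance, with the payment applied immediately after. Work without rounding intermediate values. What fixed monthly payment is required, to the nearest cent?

€470.48

Monthly rate r = 25.4%/12 = 2.11667% = 0.0211667.
Level-payment amortization: P = B₀·r / (1 − (1+r)^(−n)) = 4940.00·0.0211667 / (1 − 1.02117^(−12)).
Denominator 1 − (1+r)^(−12) = 0.222249246.
P = 104.563 / 0.222249246 ≈ 470.48.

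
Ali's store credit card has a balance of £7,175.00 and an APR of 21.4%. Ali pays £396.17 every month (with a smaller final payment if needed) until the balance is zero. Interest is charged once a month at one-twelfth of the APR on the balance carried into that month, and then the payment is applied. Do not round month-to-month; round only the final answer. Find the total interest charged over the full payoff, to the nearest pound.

Monthly rate r = 21.4%/12 = 1.78333% = 0.0178333.
Payoff takes n = ⌈−ln(1 − rB₀/P)/ln(1+r)⌉ = ⌈22.066⌉ = 23 payments; the last is £26.56.
Total paid = 22·£396.17 + £26.56 = £8,742.30.
Total interest = total paid − principal = £8,742.30 − £7,175.00 = £1,567.30.

£1,567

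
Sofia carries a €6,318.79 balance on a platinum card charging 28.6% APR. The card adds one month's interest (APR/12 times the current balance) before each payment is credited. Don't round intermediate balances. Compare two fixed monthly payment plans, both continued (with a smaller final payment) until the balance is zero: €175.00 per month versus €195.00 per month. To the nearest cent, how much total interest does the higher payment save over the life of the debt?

Monthly rate r = 28.6%/12 = 2.38333% = 0.0238333.
At €175.00/mo: n = ⌈−ln(1 − rB₀/P)/ln(1+r)⌉ = 84 payments (last €113.05); total interest = total paid − €6,318.79 = €8,319.26.
At €195.00/mo: 63 payments (last €160.77); total interest €5,931.98.
Interest saved = €8,319.26 − €5,931.98 = €2,387.28.

€2,387.28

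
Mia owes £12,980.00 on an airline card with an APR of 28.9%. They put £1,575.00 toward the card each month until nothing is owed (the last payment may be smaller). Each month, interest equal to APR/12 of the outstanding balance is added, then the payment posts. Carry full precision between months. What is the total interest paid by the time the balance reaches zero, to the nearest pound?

Monthly rate r = 28.9%/12 = 2.40833% = 0.0240833.
Payoff takes n = ⌈−ln(1 − rB₀/P)/ln(1+r)⌉ = ⌈9.297⌉ = 10 payments; the last is £471.22.
Total paid = 9·£1,575.00 + £471.22 = £14,646.22.
Total interest = total paid − principal = £14,646.22 − £12,980.00 = £1,666.22.

£1,666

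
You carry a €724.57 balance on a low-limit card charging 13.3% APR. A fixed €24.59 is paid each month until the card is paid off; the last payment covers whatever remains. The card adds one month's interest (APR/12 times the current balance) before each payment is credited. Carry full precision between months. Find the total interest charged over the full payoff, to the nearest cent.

Monthly rate r = 13.3%/12 = 1.10833% = 0.0110833.
Payoff takes n = ⌈−ln(1 − rB₀/P)/ln(1+r)⌉ = ⌈35.872⌉ = 36 payments; the last is €21.45.
Total paid = 35·€24.59 + €21.45 = €882.10.
Total interest = total paid − principal = €882.10 − €724.57 = €157.53.

€157.53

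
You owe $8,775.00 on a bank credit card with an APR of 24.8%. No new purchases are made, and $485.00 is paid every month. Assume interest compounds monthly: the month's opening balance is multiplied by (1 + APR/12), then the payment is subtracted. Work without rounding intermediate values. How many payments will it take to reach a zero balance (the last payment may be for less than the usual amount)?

23 months

Monthly rate r = 24.8%/12 = 2.06667% = 0.0206667.
Recurrence: B ← B·(1+r) − $485.00.
Month 1: interest $181.35; balance after payment $8,471.35.
Month 2: interest $175.07; balance after payment $8,161.42.
Closed form: n = −ln(1 − rB₀/P)/ln(1+r) = −ln(0.62608)/ln(1.02067) ≈ 22.892, so the balance reaches zero during payment 23.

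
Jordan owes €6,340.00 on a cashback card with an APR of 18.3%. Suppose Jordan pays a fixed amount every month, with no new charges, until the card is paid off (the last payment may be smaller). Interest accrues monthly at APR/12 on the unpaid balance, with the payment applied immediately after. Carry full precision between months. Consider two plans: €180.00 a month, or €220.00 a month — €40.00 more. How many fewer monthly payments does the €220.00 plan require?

Monthly rate r = 18.3%/12 = 1.525% = 0.01525.
At €180.00/mo: n = ⌈−ln(1 − rB₀/P)/ln(1+r)⌉ = 51 payments (last €161.68); total interest = total paid − €6,340.00 = €2,821.68.
At €220.00/mo: 39 payments (last €54.96); total interest €2,074.96.
Payments saved = 51 − 39 = 12.

12 fewer payments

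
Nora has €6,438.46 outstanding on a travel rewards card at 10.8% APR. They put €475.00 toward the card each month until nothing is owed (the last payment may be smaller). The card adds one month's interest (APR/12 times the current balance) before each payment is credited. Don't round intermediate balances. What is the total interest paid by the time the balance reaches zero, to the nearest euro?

Monthly rate r = 10.8%/12 = 0.9% = 0.009.
Payoff takes n = ⌈−ln(1 − rB₀/P)/ln(1+r)⌉ = ⌈14.520⌉ = 15 payments; the last is €247.74.
Total paid = 14·€475.00 + €247.74 = €6,897.74.
Total interest = total paid − principal = €6,897.74 − €6,438.46 = €459.28.

€459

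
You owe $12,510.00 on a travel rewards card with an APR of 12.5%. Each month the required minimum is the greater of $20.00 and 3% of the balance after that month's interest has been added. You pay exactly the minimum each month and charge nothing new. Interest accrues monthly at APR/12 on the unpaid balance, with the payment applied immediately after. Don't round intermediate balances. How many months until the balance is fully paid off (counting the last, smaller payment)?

Monthly rate r = 12.5%/12 = 1.04167% = 0.0104167.
While 3% of the post-interest balance exceeds $20.00, each month B ← (B·(1+r))·(1 − 0.03), i.e. B shrinks by the factor (1+r)·0.97 = 0.9801.
This holds for months 1–147. Entering month 148 the balance is $652.04; 3% of the post-interest balance is now below $20.00, so the flat $20.00 minimum applies from here.
From month 148 a fixed $20.00 at rate r clears $652.04 in 41 more payments. Total: 147 + 41 = 188 months.

188 months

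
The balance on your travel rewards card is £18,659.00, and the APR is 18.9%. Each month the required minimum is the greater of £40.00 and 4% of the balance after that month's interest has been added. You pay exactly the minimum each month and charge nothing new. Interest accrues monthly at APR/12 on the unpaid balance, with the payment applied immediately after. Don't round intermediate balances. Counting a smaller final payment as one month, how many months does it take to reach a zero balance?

149 months

Monthly rate r = 18.9%/12 = 1.575% = 0.01575.
While 4% of the post-interest balance exceeds £40.00, each month B ← (B·(1+r))·(1 − 0.04), i.e. B shrinks by the factor (1+r)·0.96 = 0.97512.
This holds for months 1–117. Entering month 118 the balance is £978.77; 4% of the post-interest balance is now below £40.00, so the flat £40.00 minimum applies from here.
From month 118 a fixed £40.00 at rate r clears £978.77 in 32 more payments. Total: 117 + 32 = 149 months.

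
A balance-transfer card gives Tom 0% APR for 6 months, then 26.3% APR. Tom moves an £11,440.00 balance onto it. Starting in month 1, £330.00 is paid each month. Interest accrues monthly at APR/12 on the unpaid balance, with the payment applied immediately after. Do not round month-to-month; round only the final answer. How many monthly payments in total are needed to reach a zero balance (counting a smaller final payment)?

52 months

Promo months 1–6 at r₀ = 0%/12 = 0; months 7+ at r₁ = 26.3%/12 = 0.0219167.
After month 6 (no interest yet): B = £11,440.00 − 6·£330.00 = £9,460.00.
Then at r₁ with £330.00/mo: n₂ = −ln(1 − r₁·B/P)/ln(1+r₁) ≈ 45.65 → 46 more payments.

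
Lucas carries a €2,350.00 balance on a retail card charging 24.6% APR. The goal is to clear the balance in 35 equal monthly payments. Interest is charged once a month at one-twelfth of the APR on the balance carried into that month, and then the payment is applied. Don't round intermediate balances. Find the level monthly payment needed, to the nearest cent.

€94.74

Monthly rate r = 24.6%/12 = 2.05% = 0.0205.
Level-payment amortization: P = B₀·r / (1 − (1+r)^(−n)) = 2350.00·0.0205 / (1 − 1.0205^(−35)).
Denominator 1 − (1+r)^(−35) = 0.508476051.
P = 48.175 / 0.508476051 ≈ 94.74.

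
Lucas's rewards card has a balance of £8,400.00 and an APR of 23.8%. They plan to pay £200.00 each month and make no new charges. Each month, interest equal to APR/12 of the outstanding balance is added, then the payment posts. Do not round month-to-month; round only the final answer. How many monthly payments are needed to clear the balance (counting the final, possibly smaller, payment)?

Monthly rate r = 23.8%/12 = 1.98333% = 0.0198333.
Recurrence: B ← B·(1+r) − £200.00.
Month 1: interest £166.60; balance after payment £8,366.60.
Month 2: interest £165.94; balance after payment £8,332.54.
Closed form: n = −ln(1 − rB₀/P)/ln(1+r) = −ln(0.167)/ln(1.01983) ≈ 91.132, so the balance reaches zero during payment 92.

92 months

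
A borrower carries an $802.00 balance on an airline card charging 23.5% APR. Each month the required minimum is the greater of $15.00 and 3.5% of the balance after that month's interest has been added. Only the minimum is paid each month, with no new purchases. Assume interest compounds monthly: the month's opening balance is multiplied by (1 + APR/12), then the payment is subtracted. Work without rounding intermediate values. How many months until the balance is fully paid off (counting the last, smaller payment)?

Monthly rate r = 23.5%/12 = 1.95833% = 0.0195833.
While 3.5% of the post-interest balance exceeds $15.00, each month B ← (B·(1+r))·(1 − 0.035), i.e. B shrinks by the factor (1+r)·0.965 = 0.9839.
This holds for months 1–40. Entering month 41 the balance is $418.96; 3.5% of the post-interest balance is now below $15.00, so the flat $15.00 minimum applies from here.
From month 41 a fixed $15.00 at rate r clears $418.96 in 41 more payments. Total: 40 + 41 = 81 months.

81 months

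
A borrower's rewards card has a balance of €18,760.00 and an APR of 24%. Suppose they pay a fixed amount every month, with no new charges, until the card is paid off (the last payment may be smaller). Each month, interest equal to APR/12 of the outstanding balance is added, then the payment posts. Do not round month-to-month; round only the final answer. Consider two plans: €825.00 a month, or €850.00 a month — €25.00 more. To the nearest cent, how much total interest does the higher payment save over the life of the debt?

€274.45

Monthly rate r = 24%/12 = 2% = 0.02.
At €825.00/mo: n = ⌈−ln(1 − rB₀/P)/ln(1+r)⌉ = 31 payments (last €522.73); total interest = total paid − €18,760.00 = €6,512.73.
At €850.00/mo: 30 payments (last €348.28); total interest €6,238.28.
Interest saved = €6,512.73 − €6,238.28 = €274.45.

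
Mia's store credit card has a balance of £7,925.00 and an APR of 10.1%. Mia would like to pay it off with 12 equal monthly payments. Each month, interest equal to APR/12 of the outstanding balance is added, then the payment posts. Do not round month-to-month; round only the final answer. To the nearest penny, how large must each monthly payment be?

Monthly rate r = 10.1%/12 = 0.841667% = 0.00841667.
Level-payment amortization: P = B₀·r / (1 − (1+r)^(−n)) = 7925.00·0.00841667 / (1 − 1.00842^(−12)).
Denominator 1 − (1+r)^(−12) = 0.0956848195.
P = 66.7021 / 0.0956848195 ≈ 697.10.

£697.10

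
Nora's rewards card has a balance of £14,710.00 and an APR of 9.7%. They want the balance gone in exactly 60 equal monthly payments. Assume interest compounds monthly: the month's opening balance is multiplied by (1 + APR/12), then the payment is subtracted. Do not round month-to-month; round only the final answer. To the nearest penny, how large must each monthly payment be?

Monthly rate r = 9.7%/12 = 0.808333% = 0.00808333.
Level-payment amortization: P = B₀·r / (1 − (1+r)^(−n)) = 14710.00·0.00808333 / (1 − 1.00808^(−60)).
Denominator 1 − (1+r)^(−60) = 0.383101202.
P = 118.906 / 0.383101202 ≈ 310.38.

£310.38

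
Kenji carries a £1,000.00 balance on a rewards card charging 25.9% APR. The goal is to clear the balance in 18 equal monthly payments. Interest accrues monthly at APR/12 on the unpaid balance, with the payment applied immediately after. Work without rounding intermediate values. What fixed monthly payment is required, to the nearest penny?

Monthly rate r = 25.9%/12 = 2.15833% = 0.0215833.
Level-payment amortization: P = B₀·r / (1 − (1+r)^(−n)) = 1000.00·0.0215833 / (1 − 1.02158^(−18)).
Denominator 1 − (1+r)^(−18) = 0.319118369.
P = 21.5833 / 0.319118369 ≈ 67.63.

£67.63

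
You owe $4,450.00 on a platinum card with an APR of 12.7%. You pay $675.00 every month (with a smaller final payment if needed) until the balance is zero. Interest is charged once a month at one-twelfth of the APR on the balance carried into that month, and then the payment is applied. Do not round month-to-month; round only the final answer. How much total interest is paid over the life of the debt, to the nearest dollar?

$188

Monthly rate r = 12.7%/12 = 1.05833% = 0.0105833.
Payoff takes n = ⌈−ln(1 − rB₀/P)/ln(1+r)⌉ = ⌈6.870⌉ = 7 payments; the last is $587.63.
Total paid = 6·$675.00 + $587.63 = $4,637.63.
Total interest = total paid − principal = $4,637.63 − $4,450.00 = $187.63.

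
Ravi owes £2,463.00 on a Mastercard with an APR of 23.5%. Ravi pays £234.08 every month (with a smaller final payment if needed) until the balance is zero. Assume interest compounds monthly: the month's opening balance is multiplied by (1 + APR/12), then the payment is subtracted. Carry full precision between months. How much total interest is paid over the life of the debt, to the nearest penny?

Monthly rate r = 23.5%/12 = 1.95833% = 0.0195833.
Payoff takes n = ⌈−ln(1 − rB₀/P)/ln(1+r)⌉ = ⌈11.898⌉ = 12 payments; the last is £210.33.
Total paid = 11·£234.08 + £210.33 = £2,785.21.
Total interest = total paid − principal = £2,785.21 − £2,463.00 = £322.21.

£322.21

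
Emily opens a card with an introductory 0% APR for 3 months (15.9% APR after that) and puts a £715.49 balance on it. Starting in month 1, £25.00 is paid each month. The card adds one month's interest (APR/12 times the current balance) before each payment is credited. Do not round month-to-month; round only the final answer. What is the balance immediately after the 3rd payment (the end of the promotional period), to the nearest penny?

Promo months 1–3 at r₀ = 0%/12 = 0; months 4+ at r₁ = 15.9%/12 = 0.01325.
After month 3 (no interest yet): B = £715.49 − 3·£25.00 = £640.49.

£640.49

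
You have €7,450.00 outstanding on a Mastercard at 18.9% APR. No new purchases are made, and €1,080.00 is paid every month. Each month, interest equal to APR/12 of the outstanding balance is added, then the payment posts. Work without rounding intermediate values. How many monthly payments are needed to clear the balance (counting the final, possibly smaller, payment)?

8 months

Monthly rate r = 18.9%/12 = 1.575% = 0.01575.
Recurrence: B ← B·(1+r) − €1,080.00.
Month 1: interest €117.34; balance after payment €6,487.34.
Month 2: interest €102.18; balance after payment €5,509.51.
Closed form: n = −ln(1 − rB₀/P)/ln(1+r) = −ln(0.89135)/ln(1.01575) ≈ 7.360, so the balance reaches zero during payment 8.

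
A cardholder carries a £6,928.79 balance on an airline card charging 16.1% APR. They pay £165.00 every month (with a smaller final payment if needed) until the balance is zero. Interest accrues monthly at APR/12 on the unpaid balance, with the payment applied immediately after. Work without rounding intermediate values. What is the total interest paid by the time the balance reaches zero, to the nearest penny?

Monthly rate r = 16.1%/12 = 1.34167% = 0.0134167.
Payoff takes n = ⌈−ln(1 − rB₀/P)/ln(1+r)⌉ = ⌈62.183⌉ = 63 payments; the last is £30.36.
Total paid = 62·£165.00 + £30.36 = £10,260.36.
Total interest = total paid − principal = £10,260.36 − £6,928.79 = £3,331.57.

£3,331.57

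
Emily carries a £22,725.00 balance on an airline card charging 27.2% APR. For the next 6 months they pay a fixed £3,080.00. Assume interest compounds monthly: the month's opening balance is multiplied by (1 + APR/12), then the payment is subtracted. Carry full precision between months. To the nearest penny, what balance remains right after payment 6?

Monthly rate r = 27.2%/12 = 2.26667% = 0.0226667.
Each month: B ← B·(1+r) − £3,080.00.
Month 1: interest £515.10; balance after payment £20,160.10.
Month 2: interest £456.96; balance after payment £17,537.06.
Month 3: interest £397.51; balance after payment £14,854.57.
Month 4: interest £336.70; balance after payment £12,111.27.
Month 5: interest £274.52; balance after payment £9,305.79.
Month 6: interest £210.93; balance after payment £6,436.73.

£6,436.73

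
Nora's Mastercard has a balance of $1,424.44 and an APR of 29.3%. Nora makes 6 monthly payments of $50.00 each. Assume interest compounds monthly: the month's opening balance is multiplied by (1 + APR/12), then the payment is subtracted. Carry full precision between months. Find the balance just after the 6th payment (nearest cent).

$1,327.36

Monthly rate r = 29.3%/12 = 2.44167% = 0.0244167.
Each month: B ← B·(1+r) − $50.00.
Month 1: interest $34.78; balance after payment $1,409.22.
Month 2: interest $34.41; balance after payment $1,393.63.
Month 3: interest $34.03; balance after payment $1,377.66.
Month 4: interest $33.64; balance after payment $1,361.29.
Month 5: interest $33.24; balance after payment $1,344.53.
Month 6: interest $32.83; balance after payment $1,327.36.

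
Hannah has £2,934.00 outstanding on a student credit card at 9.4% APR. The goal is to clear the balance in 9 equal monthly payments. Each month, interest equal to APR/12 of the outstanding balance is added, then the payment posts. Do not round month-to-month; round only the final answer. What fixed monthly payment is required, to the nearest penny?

Monthly rate r = 9.4%/12 = 0.783333% = 0.00783333.
Level-payment amortization: P = B₀·r / (1 − (1+r)^(−n)) = 2934.00·0.00783333 / (1 − 1.00783^(−9)).
Denominator 1 − (1+r)^(−9) = 0.0678162327.
P = 22.983 / 0.0678162327 ≈ 338.90.

£338.90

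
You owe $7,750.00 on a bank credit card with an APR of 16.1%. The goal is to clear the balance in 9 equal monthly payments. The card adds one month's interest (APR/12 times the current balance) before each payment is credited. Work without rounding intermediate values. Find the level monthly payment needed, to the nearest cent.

$919.90

Monthly rate r = 16.1%/12 = 1.34167% = 0.0134167.
Level-payment amortization: P = B₀·r / (1 − (1+r)^(−n)) = 7750.00·0.0134167 / (1 − 1.01342^(−9)).
Denominator 1 − (1+r)^(−9) = 0.113032681.
P = 103.979 / 0.113032681 ≈ 919.90.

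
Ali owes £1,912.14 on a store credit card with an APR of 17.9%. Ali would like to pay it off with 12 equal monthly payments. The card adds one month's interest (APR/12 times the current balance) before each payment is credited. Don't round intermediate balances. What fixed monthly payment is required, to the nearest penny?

Monthly rate r = 17.9%/12 = 1.49167% = 0.0149167.
Level-payment amortization: P = B₀·r / (1 − (1+r)^(−n)) = 1912.14·0.0149167 / (1 − 1.01492^(−12)).
Denominator 1 − (1+r)^(−12) = 0.162788111.
P = 28.5228 / 0.162788111 ≈ 175.21.

£175.21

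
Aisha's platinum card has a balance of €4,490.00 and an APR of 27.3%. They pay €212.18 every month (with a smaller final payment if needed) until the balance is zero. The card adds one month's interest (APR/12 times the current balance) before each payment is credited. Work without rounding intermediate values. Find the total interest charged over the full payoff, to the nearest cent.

€1,704.17

Monthly rate r = 27.3%/12 = 2.275% = 0.02275.
Payoff takes n = ⌈−ln(1 − rB₀/P)/ln(1+r)⌉ = ⌈29.191⌉ = 30 payments; the last is €40.95.
Total paid = 29·€212.18 + €40.95 = €6,194.17.
Total interest = total paid − principal = €6,194.17 − €4,490.00 = €1,704.17.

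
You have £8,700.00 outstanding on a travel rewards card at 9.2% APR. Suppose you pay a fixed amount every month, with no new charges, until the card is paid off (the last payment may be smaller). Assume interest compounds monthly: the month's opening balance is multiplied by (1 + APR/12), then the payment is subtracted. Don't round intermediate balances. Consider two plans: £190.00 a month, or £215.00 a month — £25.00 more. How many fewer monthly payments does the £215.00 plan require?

Monthly rate r = 9.2%/12 = 0.766667% = 0.00766667.
At £190.00/mo: n = ⌈−ln(1 − rB₀/P)/ln(1+r)⌉ = 57 payments (last £117.29); total interest = total paid − £8,700.00 = £2,057.29.
At £215.00/mo: 49 payments (last £135.44); total interest £1,755.44.
Payments saved = 57 − 49 = 8.

8 fewer payments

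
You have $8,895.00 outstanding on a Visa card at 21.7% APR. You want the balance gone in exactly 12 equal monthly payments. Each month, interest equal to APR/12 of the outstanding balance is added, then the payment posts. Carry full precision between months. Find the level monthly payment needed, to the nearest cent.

Monthly rate r = 21.7%/12 = 1.80833% = 0.0180833.
Level-payment amortization: P = B₀·r / (1 − (1+r)^(−n)) = 8895.00·0.0180833 / (1 − 1.01808^(−12)).
Denominator 1 − (1+r)^(−12) = 0.193507996.
P = 160.851 / 0.193507996 ≈ 831.24.

$831.24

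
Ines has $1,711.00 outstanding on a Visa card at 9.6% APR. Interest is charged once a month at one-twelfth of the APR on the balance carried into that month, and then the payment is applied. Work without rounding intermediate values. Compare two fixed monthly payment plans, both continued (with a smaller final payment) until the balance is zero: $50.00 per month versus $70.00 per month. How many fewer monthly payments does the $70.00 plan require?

Monthly rate r = 9.6%/12 = 0.8% = 0.008.
At $50.00/mo: n = ⌈−ln(1 − rB₀/P)/ln(1+r)⌉ = 41 payments (last $7.23); total interest = total paid − $1,711.00 = $296.23.
At $70.00/mo: 28 payments (last $21.56); total interest $200.56.
Payments saved = 41 − 28 = 13.

13 fewer payments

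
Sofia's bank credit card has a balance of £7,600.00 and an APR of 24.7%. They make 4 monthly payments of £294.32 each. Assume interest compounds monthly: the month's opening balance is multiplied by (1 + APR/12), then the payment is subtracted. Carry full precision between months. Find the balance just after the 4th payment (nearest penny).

£7,031.19

Monthly rate r = 24.7%/12 = 2.05833% = 0.0205833.
Each month: B ← B·(1+r) − £294.32.
Month 1: interest £156.43; balance after payment £7,462.11.
Month 2: interest £153.60; balance after payment £7,321.39.
Month 3: interest £150.70; balance after payment £7,177.77.
Month 4: interest £147.74; balance after payment £7,031.19.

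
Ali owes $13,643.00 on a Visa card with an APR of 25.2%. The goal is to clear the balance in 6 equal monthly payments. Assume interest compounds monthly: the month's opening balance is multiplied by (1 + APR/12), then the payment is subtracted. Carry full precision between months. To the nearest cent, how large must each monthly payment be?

Monthly rate r = 25.2%/12 = 2.1% = 0.021.
Level-payment amortization: P = B₀·r / (1 − (1+r)^(−n)) = 13643.00·0.021 / (1 − 1.021^(−6)).
Denominator 1 − (1+r)^(−6) = 0.117234102.
P = 286.503 / 0.117234102 ≈ 2443.85.

$2,443.85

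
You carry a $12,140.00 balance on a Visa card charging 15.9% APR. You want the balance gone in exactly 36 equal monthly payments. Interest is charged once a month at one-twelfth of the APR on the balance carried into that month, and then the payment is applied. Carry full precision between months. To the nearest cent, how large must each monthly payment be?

Monthly rate r = 15.9%/12 = 1.325% = 0.01325.
Level-payment amortization: P = B₀·r / (1 − (1+r)^(−n)) = 12140.00·0.01325 / (1 − 1.01325^(−36)).
Denominator 1 − (1+r)^(−36) = 0.377410269.
P = 160.855 / 0.377410269 ≈ 426.21.

$426.21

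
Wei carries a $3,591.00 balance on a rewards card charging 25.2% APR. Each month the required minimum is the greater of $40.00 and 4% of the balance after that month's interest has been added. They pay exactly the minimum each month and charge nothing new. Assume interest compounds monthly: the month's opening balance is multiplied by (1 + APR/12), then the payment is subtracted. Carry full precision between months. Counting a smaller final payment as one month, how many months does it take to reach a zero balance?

100 months

Monthly rate r = 25.2%/12 = 2.1% = 0.021.
While 4% of the post-interest balance exceeds $40.00, each month B ← (B·(1+r))·(1 − 0.04), i.e. B shrinks by the factor (1+r)·0.96 = 0.98016.
This holds for months 1–65. Entering month 66 the balance is $976.16; 4% of the post-interest balance is now below $40.00, so the flat $40.00 minimum applies from here.
From month 66 a fixed $40.00 at rate r clears $976.16 in 35 more payments. Total: 65 + 35 = 100 months.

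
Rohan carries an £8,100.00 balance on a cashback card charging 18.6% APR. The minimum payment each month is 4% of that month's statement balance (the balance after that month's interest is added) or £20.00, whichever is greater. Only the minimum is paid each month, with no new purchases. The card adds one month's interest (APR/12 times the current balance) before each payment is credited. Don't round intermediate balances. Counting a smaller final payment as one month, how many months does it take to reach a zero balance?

142 months

Monthly rate r = 18.6%/12 = 1.55% = 0.0155.
While 4% of the post-interest balance exceeds £20.00, each month B ← (B·(1+r))·(1 − 0.04), i.e. B shrinks by the factor (1+r)·0.96 = 0.97488.
This holds for months 1–111. Entering month 112 the balance is £480.91; 4% of the post-interest balance is now below £20.00, so the flat £20.00 minimum applies from here.
From month 112 a fixed £20.00 at rate r clears £480.91 in 31 more payments. Total: 111 + 31 = 142 months.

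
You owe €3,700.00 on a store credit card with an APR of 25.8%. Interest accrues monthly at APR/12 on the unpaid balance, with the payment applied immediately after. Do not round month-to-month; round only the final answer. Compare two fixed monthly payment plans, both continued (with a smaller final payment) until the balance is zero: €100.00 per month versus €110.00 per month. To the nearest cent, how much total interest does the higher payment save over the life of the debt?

€819.61

Monthly rate r = 25.8%/12 = 2.15% = 0.0215.
At €100.00/mo: n = ⌈−ln(1 − rB₀/P)/ln(1+r)⌉ = 75 payments (last €61.60); total interest = total paid − €3,700.00 = €3,761.60.
At €110.00/mo: 61 payments (last €41.99); total interest €2,941.99.
Interest saved = €3,761.60 − €2,941.99 = €819.61.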